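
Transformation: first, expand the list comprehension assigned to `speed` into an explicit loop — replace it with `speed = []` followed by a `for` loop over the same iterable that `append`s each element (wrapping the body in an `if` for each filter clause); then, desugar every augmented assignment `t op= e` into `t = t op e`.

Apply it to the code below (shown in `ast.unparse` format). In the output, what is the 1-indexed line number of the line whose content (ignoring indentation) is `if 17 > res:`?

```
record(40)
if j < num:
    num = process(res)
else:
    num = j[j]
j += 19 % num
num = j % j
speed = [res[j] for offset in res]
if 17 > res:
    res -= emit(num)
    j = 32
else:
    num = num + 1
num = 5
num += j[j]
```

Transformed code:
record(40)
if j < num:
    num = process(res)
else:
    num = j[j]
j = j + 19 % num
num = j % j
speed = []
for offset in res:
    speed.append(res[j])
if 17 > res:
    res = res - emit(num)
    j = 32
else:
    num = num + 1
num = 5
num = num + j[j]

11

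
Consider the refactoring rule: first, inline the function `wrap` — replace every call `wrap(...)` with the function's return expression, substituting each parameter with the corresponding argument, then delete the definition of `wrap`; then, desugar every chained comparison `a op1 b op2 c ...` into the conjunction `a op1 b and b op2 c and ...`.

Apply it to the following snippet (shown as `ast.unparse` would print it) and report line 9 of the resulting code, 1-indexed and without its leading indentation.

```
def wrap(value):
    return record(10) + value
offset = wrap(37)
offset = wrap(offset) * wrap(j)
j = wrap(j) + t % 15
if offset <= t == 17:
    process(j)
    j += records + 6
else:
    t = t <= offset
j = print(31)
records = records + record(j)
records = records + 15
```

Transformed code:
offset = record(10) + 37
offset = (record(10) + offset) * (record(10) + j)
j = record(10) + j + t % 15
if offset <= t and t == 17:
    process(j)
    j += records + 6
else:
    t = t <= offset
j = print(31)
records = records + record(j)
records = records + 15

j = print(31)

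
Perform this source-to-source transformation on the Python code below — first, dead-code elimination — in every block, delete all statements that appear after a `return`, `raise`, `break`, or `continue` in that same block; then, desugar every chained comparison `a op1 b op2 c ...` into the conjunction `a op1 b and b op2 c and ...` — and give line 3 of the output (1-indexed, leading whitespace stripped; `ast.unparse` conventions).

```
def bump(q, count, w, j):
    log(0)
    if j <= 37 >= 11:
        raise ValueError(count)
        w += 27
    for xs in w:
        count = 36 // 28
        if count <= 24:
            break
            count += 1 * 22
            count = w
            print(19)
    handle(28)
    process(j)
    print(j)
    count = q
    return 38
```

if j <= 37 and 37 >= 11:

Transformed code:
def bump(q, count, w, j):
    log(0)
    if j <= 37 and 37 >= 11:
        raise ValueError(count)
    for xs in w:
        count = 36 // 28
        if count <= 24:
            break
    handle(28)
    process(j)
    print(j)
    count = q
    return 38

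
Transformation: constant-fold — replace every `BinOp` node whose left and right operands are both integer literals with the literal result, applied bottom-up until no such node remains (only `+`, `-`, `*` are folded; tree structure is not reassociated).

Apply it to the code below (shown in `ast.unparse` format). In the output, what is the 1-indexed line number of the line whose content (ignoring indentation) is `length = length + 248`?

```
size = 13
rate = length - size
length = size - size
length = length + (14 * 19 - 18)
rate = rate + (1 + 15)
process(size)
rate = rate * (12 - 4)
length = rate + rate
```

4

Transformed code:
size = 13
rate = length - size
length = size - size
length = length + 248
rate = rate + 16
process(size)
rate = rate * 8
length = rate + rate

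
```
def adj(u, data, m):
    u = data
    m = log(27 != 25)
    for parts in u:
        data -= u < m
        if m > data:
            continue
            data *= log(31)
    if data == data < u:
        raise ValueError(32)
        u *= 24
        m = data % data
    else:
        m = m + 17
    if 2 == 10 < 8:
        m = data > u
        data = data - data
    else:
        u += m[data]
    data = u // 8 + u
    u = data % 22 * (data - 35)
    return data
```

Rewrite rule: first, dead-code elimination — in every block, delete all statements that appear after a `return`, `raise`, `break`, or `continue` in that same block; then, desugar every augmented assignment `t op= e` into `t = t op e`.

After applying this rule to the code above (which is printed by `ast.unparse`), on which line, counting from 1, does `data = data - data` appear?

14

Transformed code:
def adj(u, data, m):
    u = data
    m = log(27 != 25)
    for parts in u:
        data = data - (u < m)
        if m > data:
            continue
    if data == data < u:
        raise ValueError(32)
    else:
        m = m + 17
    if 2 == 10 < 8:
        m = data > u
        data = data - data
    else:
        u = u + m[data]
    data = u // 8 + u
    u = data % 22 * (data - 35)
    return data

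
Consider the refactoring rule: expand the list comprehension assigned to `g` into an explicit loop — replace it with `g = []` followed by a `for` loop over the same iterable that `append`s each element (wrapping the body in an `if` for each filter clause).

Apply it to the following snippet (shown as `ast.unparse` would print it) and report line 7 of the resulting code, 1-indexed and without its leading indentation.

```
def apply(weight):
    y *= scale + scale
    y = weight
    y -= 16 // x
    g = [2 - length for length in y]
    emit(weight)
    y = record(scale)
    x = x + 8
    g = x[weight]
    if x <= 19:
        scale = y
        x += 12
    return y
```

g.append(2 - length)

Transformed code:
def apply(weight):
    y *= scale + scale
    y = weight
    y -= 16 // x
    g = []
    for length in y:
        g.append(2 - length)
    emit(weight)
    y = record(scale)
    x = x + 8
    g = x[weight]
    if x <= 19:
        scale = y
        x += 12
    return y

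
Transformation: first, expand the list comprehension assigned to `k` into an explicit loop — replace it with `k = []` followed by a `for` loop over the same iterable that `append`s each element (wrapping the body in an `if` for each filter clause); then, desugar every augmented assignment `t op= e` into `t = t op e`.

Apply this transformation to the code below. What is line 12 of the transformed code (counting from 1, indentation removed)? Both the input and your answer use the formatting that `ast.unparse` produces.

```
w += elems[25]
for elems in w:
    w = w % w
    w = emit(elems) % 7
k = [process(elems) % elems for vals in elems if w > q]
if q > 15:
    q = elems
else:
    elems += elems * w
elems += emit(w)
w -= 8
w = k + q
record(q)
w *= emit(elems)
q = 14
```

Transformed code:
w = w + elems[25]
for elems in w:
    w = w % w
    w = emit(elems) % 7
k = []
for vals in elems:
    if w > q:
        k.append(process(elems) % elems)
if q > 15:
    q = elems
else:
    elems = elems + elems * w
elems = elems + emit(w)
w = w - 8
w = k + q
record(q)
w = w * emit(elems)
q = 14

elems = elems + elems * w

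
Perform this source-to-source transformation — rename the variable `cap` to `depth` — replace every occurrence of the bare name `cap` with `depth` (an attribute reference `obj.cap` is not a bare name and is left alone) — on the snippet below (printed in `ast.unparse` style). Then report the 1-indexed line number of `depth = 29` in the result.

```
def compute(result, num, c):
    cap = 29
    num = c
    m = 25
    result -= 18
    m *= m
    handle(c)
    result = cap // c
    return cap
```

Transformed code:
def compute(result, num, c):
    depth = 29
    num = c
    m = 25
    result -= 18
    m *= m
    handle(c)
    result = depth // c
    return depth

2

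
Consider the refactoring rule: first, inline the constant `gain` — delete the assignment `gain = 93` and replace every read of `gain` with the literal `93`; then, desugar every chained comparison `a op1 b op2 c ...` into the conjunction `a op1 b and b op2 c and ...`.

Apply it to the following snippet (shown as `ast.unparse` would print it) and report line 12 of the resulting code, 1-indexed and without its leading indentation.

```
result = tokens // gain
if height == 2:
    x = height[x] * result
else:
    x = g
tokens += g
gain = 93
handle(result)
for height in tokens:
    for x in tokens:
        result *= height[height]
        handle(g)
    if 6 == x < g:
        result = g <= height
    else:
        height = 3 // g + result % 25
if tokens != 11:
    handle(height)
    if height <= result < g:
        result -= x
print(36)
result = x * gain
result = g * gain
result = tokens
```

if 6 == x and x < g:

Transformed code:
result = tokens // 93
if height == 2:
    x = height[x] * result
else:
    x = g
tokens += g
handle(result)
for height in tokens:
    for x in tokens:
        result *= height[height]
        handle(g)
    if 6 == x and x < g:
        result = g <= height
    else:
        height = 3 // g + result % 25
if tokens != 11:
    handle(height)
    if height <= result and result < g:
        result -= x
print(36)
result = x * 93
result = g * 93
result = tokens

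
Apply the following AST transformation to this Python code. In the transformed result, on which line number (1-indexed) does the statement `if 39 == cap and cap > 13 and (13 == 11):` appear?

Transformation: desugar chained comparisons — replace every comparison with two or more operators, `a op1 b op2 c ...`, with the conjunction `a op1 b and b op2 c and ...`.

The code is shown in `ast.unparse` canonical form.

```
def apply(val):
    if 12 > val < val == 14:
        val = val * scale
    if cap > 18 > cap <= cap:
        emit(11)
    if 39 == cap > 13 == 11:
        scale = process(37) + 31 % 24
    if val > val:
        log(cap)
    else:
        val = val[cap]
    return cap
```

6

Transformed code:
def apply(val):
    if 12 > val and val < val and (val == 14):
        val = val * scale
    if cap > 18 and 18 > cap and (cap <= cap):
        emit(11)
    if 39 == cap and cap > 13 and (13 == 11):
        scale = process(37) + 31 % 24
    if val > val:
        log(cap)
    else:
        val = val[cap]
    return cap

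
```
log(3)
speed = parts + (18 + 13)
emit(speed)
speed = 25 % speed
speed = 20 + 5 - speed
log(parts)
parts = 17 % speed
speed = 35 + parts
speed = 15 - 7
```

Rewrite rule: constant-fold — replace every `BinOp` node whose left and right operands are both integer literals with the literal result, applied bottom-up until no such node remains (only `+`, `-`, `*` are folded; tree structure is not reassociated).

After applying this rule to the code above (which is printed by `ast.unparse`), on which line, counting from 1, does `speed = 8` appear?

9

Transformed code:
log(3)
speed = parts + 31
emit(speed)
speed = 25 % speed
speed = 25 - speed
log(parts)
parts = 17 % speed
speed = 35 + parts
speed = 8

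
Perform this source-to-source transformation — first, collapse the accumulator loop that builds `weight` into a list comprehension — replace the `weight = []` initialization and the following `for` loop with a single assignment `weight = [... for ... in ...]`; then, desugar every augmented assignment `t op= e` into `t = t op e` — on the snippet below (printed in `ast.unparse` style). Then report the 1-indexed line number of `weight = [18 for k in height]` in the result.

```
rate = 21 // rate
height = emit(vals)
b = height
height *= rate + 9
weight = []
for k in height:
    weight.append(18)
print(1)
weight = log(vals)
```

Transformed code:
rate = 21 // rate
height = emit(vals)
b = height
height = height * (rate + 9)
weight = [18 for k in height]
print(1)
weight = log(vals)

5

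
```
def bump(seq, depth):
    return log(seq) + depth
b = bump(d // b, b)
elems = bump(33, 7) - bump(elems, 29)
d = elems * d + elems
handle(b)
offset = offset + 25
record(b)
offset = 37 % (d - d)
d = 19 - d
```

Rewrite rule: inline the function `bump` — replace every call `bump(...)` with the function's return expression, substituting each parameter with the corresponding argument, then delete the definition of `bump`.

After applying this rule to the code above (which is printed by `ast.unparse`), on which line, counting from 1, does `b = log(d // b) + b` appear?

1

Transformed code:
b = log(d // b) + b
elems = log(33) + 7 - (log(elems) + 29)
d = elems * d + elems
handle(b)
offset = offset + 25
record(b)
offset = 37 % (d - d)
d = 19 - d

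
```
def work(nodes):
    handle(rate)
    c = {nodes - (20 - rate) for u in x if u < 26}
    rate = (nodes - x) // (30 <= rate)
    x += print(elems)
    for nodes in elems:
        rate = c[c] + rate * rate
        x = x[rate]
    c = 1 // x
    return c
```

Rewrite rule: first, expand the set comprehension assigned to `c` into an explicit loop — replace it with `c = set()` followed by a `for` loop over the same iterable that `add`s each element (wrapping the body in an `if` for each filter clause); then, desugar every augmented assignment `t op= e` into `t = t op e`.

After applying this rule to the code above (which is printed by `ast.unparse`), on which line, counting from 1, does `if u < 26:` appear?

5

Transformed code:
def work(nodes):
    handle(rate)
    c = set()
    for u in x:
        if u < 26:
            c.add(nodes - (20 - rate))
    rate = (nodes - x) // (30 <= rate)
    x = x + print(elems)
    for nodes in elems:
        rate = c[c] + rate * rate
        x = x[rate]
    c = 1 // x
    return c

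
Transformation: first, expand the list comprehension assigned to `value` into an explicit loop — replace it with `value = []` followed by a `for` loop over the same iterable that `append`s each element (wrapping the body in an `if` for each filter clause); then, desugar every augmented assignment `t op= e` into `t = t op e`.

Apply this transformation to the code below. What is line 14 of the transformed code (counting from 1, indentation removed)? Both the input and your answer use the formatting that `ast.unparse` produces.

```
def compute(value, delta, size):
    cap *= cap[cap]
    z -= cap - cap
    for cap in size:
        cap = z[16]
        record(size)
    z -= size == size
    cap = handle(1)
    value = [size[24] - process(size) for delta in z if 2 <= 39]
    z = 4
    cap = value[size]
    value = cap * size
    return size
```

cap = value[size]

Transformed code:
def compute(value, delta, size):
    cap = cap * cap[cap]
    z = z - (cap - cap)
    for cap in size:
        cap = z[16]
        record(size)
    z = z - (size == size)
    cap = handle(1)
    value = []
    for delta in z:
        if 2 <= 39:
            value.append(size[24] - process(size))
    z = 4
    cap = value[size]
    value = cap * size
    return size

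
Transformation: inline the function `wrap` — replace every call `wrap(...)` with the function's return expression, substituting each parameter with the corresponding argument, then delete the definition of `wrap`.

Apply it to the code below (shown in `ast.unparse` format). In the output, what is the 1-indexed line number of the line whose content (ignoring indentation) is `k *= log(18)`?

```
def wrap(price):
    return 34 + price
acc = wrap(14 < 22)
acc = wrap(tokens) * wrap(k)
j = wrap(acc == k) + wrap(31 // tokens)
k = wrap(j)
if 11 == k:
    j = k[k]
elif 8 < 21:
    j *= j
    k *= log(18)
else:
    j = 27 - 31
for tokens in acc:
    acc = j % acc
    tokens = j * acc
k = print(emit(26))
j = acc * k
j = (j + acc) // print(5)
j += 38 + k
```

Transformed code:
acc = 34 + (14 < 22)
acc = (34 + tokens) * (34 + k)
j = 34 + (acc == k) + (34 + 31 // tokens)
k = 34 + j
if 11 == k:
    j = k[k]
elif 8 < 21:
    j *= j
    k *= log(18)
else:
    j = 27 - 31
for tokens in acc:
    acc = j % acc
    tokens = j * acc
k = print(emit(26))
j = acc * k
j = (j + acc) // print(5)
j += 38 + k

9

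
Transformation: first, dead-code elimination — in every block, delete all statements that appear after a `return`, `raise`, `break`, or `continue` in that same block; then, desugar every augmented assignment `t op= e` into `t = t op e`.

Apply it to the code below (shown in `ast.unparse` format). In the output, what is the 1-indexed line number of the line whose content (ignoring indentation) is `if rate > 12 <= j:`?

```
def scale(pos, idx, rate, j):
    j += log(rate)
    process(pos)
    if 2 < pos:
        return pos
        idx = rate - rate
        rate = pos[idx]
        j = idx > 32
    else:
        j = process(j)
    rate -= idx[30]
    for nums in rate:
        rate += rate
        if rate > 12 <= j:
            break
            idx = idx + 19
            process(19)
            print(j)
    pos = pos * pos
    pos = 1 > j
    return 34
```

Transformed code:
def scale(pos, idx, rate, j):
    j = j + log(rate)
    process(pos)
    if 2 < pos:
        return pos
    else:
        j = process(j)
    rate = rate - idx[30]
    for nums in rate:
        rate = rate + rate
        if rate > 12 <= j:
            break
    pos = pos * pos
    pos = 1 > j
    return 34

11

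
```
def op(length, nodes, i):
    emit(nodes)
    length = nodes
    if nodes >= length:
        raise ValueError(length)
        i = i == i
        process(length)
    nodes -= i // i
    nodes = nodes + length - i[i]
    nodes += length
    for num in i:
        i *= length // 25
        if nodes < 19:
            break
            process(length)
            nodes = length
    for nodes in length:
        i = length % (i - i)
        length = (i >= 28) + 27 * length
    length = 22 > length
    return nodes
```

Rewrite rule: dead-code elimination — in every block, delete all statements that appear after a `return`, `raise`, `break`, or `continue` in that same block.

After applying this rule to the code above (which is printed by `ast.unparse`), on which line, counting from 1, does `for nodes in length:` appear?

Transformed code:
def op(length, nodes, i):
    emit(nodes)
    length = nodes
    if nodes >= length:
        raise ValueError(length)
    nodes -= i // i
    nodes = nodes + length - i[i]
    nodes += length
    for num in i:
        i *= length // 25
        if nodes < 19:
            break
    for nodes in length:
        i = length % (i - i)
        length = (i >= 28) + 27 * length
    length = 22 > length
    return nodes

13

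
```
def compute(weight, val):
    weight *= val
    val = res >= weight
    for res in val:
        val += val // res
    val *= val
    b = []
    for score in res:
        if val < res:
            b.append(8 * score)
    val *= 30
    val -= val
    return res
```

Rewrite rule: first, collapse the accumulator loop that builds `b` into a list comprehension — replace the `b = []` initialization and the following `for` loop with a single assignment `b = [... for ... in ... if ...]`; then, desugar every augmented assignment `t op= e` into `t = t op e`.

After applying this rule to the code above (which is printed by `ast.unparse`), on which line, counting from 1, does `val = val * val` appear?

6

Transformed code:
def compute(weight, val):
    weight = weight * val
    val = res >= weight
    for res in val:
        val = val + val // res
    val = val * val
    b = [8 * score for score in res if val < res]
    val = val * 30
    val = val - val
    return res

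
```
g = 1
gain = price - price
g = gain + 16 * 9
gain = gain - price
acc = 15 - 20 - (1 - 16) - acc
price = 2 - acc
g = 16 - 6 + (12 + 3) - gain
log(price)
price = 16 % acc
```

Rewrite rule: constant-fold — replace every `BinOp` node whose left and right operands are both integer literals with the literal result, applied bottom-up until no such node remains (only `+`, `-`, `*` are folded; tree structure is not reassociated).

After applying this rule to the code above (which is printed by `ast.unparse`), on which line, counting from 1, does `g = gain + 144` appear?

Transformed code:
g = 1
gain = price - price
g = gain + 144
gain = gain - price
acc = 10 - acc
price = 2 - acc
g = 25 - gain
log(price)
price = 16 % acc

3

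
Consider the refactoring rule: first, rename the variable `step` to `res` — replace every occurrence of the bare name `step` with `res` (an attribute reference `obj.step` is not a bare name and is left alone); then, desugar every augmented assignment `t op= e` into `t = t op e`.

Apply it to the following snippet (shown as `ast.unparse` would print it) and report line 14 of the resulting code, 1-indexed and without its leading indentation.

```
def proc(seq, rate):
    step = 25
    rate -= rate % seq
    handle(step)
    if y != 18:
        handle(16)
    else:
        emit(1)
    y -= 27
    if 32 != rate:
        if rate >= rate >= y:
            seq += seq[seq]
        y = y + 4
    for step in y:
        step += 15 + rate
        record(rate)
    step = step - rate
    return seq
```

for res in y:

Transformed code:
def proc(seq, rate):
    res = 25
    rate = rate - rate % seq
    handle(res)
    if y != 18:
        handle(16)
    else:
        emit(1)
    y = y - 27
    if 32 != rate:
        if rate >= rate >= y:
            seq = seq + seq[seq]
        y = y + 4
    for res in y:
        res = res + (15 + rate)
        record(rate)
    res = res - rate
    return seq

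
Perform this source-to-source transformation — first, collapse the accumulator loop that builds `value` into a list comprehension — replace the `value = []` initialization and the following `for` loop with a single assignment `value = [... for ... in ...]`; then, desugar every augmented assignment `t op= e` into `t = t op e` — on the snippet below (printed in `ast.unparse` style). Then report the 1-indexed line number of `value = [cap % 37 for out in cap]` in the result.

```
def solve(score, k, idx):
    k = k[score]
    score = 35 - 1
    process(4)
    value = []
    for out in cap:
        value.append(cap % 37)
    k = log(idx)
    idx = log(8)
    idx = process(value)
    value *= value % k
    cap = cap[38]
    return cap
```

Transformed code:
def solve(score, k, idx):
    k = k[score]
    score = 35 - 1
    process(4)
    value = [cap % 37 for out in cap]
    k = log(idx)
    idx = log(8)
    idx = process(value)
    value = value * (value % k)
    cap = cap[38]
    return cap

5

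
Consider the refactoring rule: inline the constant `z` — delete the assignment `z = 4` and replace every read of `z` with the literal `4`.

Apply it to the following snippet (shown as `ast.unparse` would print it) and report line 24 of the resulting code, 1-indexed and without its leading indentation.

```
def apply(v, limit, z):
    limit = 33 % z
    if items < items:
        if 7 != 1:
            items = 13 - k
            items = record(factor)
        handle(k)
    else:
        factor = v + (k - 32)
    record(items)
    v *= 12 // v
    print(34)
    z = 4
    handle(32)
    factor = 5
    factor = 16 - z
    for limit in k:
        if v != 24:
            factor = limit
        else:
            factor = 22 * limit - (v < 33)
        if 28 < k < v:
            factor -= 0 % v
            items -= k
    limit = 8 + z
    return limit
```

limit = 8 + 4

Transformed code:
def apply(v, limit, z):
    limit = 33 % 4
    if items < items:
        if 7 != 1:
            items = 13 - k
            items = record(factor)
        handle(k)
    else:
        factor = v + (k - 32)
    record(items)
    v *= 12 // v
    print(34)
    handle(32)
    factor = 5
    factor = 16 - 4
    for limit in k:
        if v != 24:
            factor = limit
        else:
            factor = 22 * limit - (v < 33)
        if 28 < k < v:
            factor -= 0 % v
            items -= k
    limit = 8 + 4
    return limit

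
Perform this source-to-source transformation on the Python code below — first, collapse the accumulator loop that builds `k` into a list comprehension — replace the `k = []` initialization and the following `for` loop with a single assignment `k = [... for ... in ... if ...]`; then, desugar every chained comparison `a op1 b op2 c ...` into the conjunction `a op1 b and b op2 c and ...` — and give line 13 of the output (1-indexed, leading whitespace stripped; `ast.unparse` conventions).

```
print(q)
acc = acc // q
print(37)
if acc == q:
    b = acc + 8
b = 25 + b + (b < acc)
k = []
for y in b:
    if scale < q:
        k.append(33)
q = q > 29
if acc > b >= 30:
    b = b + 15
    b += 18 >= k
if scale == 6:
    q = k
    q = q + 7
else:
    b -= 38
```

Transformed code:
print(q)
acc = acc // q
print(37)
if acc == q:
    b = acc + 8
b = 25 + b + (b < acc)
k = [33 for y in b if scale < q]
q = q > 29
if acc > b and b >= 30:
    b = b + 15
    b += 18 >= k
if scale == 6:
    q = k
    q = q + 7
else:
    b -= 38

q = k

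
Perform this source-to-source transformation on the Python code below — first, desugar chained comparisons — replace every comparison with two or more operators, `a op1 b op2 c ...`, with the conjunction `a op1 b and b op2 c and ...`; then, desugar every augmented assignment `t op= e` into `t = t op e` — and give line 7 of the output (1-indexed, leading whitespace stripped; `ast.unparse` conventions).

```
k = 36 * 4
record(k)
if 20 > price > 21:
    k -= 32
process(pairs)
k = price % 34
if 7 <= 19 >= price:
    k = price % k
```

if 7 <= 19 and 19 >= price:

Transformed code:
k = 36 * 4
record(k)
if 20 > price and price > 21:
    k = k - 32
process(pairs)
k = price % 34
if 7 <= 19 and 19 >= price:
    k = price % k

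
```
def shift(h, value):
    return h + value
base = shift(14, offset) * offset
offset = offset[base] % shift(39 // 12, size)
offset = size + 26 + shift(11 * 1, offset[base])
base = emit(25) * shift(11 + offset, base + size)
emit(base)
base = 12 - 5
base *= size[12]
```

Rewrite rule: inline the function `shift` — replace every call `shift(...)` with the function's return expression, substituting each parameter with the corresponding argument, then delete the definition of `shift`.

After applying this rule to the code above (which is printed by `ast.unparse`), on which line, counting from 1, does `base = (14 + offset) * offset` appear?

Transformed code:
base = (14 + offset) * offset
offset = offset[base] % (39 // 12 + size)
offset = size + 26 + (11 * 1 + offset[base])
base = emit(25) * (11 + offset + (base + size))
emit(base)
base = 12 - 5
base *= size[12]

1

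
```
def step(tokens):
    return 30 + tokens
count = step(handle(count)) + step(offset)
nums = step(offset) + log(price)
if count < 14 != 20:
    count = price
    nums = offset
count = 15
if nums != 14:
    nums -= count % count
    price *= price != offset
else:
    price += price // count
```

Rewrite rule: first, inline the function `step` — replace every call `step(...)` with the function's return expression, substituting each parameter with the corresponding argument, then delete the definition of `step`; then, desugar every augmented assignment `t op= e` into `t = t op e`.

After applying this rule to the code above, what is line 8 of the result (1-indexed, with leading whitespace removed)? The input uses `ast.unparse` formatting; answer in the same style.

nums = nums - count % count

Transformed code:
count = 30 + handle(count) + (30 + offset)
nums = 30 + offset + log(price)
if count < 14 != 20:
    count = price
    nums = offset
count = 15
if nums != 14:
    nums = nums - count % count
    price = price * (price != offset)
else:
    price = price + price // count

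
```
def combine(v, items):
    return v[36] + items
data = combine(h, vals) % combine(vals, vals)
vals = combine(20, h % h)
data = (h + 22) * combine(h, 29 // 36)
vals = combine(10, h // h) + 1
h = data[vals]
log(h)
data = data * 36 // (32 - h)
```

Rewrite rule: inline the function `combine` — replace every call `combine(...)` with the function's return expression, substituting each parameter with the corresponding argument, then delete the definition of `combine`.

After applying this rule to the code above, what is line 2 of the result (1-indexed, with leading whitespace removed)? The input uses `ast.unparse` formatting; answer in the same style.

Transformed code:
data = (h[36] + vals) % (vals[36] + vals)
vals = 20[36] + h % h
data = (h + 22) * (h[36] + 29 // 36)
vals = 10[36] + h // h + 1
h = data[vals]
log(h)
data = data * 36 // (32 - h)

vals = 20[36] + h % h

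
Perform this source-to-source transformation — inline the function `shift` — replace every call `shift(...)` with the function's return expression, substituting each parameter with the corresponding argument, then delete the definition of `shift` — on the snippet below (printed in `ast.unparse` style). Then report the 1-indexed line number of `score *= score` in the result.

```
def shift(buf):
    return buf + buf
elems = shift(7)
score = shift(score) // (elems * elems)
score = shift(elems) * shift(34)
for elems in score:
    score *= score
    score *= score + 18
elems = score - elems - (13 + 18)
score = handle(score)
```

5

Transformed code:
elems = 7 + 7
score = (score + score) // (elems * elems)
score = (elems + elems) * (34 + 34)
for elems in score:
    score *= score
    score *= score + 18
elems = score - elems - (13 + 18)
score = handle(score)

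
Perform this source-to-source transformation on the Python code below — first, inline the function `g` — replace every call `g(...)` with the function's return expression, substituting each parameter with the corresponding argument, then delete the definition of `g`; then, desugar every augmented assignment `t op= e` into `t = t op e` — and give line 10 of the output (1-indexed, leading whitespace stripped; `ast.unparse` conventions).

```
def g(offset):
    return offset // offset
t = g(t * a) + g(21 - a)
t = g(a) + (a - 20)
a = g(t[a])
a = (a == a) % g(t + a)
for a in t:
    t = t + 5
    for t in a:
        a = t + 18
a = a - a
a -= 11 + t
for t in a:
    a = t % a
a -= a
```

Transformed code:
t = t * a // (t * a) + (21 - a) // (21 - a)
t = a // a + (a - 20)
a = t[a] // t[a]
a = (a == a) % ((t + a) // (t + a))
for a in t:
    t = t + 5
    for t in a:
        a = t + 18
a = a - a
a = a - (11 + t)
for t in a:
    a = t % a
a = a - a

a = a - (11 + t)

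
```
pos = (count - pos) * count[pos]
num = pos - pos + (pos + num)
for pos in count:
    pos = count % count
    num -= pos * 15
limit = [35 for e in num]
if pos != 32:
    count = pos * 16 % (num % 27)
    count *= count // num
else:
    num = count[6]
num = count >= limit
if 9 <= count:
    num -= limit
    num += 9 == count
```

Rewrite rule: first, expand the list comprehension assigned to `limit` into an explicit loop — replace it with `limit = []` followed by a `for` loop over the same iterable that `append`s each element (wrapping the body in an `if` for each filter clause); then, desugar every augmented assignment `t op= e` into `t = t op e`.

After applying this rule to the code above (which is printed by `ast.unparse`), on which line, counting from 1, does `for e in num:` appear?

7

Transformed code:
pos = (count - pos) * count[pos]
num = pos - pos + (pos + num)
for pos in count:
    pos = count % count
    num = num - pos * 15
limit = []
for e in num:
    limit.append(35)
if pos != 32:
    count = pos * 16 % (num % 27)
    count = count * (count // num)
else:
    num = count[6]
num = count >= limit
if 9 <= count:
    num = num - limit
    num = num + (9 == count)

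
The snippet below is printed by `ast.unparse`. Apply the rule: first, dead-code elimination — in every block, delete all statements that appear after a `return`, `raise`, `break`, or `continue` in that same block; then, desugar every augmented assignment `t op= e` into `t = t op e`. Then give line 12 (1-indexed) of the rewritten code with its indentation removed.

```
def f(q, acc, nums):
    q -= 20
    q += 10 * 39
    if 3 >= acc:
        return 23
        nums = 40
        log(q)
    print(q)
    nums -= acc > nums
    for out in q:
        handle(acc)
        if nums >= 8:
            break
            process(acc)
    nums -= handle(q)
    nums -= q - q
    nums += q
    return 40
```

nums = nums - handle(q)

Transformed code:
def f(q, acc, nums):
    q = q - 20
    q = q + 10 * 39
    if 3 >= acc:
        return 23
    print(q)
    nums = nums - (acc > nums)
    for out in q:
        handle(acc)
        if nums >= 8:
            break
    nums = nums - handle(q)
    nums = nums - (q - q)
    nums = nums + q
    return 40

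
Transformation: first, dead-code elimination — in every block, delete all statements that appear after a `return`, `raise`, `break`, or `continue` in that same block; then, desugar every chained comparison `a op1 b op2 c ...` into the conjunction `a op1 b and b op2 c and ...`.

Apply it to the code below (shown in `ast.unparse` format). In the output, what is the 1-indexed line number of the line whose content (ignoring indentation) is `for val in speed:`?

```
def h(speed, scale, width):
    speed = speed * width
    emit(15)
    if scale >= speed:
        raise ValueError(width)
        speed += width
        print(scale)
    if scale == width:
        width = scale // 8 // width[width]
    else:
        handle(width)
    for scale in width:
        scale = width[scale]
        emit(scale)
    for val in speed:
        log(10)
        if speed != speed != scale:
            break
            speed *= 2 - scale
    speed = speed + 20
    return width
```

Transformed code:
def h(speed, scale, width):
    speed = speed * width
    emit(15)
    if scale >= speed:
        raise ValueError(width)
    if scale == width:
        width = scale // 8 // width[width]
    else:
        handle(width)
    for scale in width:
        scale = width[scale]
        emit(scale)
    for val in speed:
        log(10)
        if speed != speed and speed != scale:
            break
    speed = speed + 20
    return width

13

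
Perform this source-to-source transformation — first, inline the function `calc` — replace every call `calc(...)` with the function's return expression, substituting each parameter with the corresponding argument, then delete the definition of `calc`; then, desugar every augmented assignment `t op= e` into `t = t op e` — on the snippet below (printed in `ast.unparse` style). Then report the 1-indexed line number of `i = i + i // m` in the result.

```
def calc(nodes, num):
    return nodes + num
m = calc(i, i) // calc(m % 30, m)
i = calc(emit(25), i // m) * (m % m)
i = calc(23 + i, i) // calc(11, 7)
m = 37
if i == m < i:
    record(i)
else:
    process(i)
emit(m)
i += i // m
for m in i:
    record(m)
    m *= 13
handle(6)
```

Transformed code:
m = (i + i) // (m % 30 + m)
i = (emit(25) + i // m) * (m % m)
i = (23 + i + i) // (11 + 7)
m = 37
if i == m < i:
    record(i)
else:
    process(i)
emit(m)
i = i + i // m
for m in i:
    record(m)
    m = m * 13
handle(6)

10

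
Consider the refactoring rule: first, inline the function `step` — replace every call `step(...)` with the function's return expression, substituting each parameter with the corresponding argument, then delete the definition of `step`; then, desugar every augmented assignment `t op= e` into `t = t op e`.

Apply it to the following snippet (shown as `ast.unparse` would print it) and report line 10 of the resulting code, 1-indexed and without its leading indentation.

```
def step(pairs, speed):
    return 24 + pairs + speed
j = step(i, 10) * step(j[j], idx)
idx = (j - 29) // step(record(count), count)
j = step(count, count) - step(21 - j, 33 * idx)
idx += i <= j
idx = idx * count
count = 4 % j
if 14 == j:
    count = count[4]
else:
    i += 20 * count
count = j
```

i = i + 20 * count

Transformed code:
j = (24 + i + 10) * (24 + j[j] + idx)
idx = (j - 29) // (24 + record(count) + count)
j = 24 + count + count - (24 + (21 - j) + 33 * idx)
idx = idx + (i <= j)
idx = idx * count
count = 4 % j
if 14 == j:
    count = count[4]
else:
    i = i + 20 * count
count = j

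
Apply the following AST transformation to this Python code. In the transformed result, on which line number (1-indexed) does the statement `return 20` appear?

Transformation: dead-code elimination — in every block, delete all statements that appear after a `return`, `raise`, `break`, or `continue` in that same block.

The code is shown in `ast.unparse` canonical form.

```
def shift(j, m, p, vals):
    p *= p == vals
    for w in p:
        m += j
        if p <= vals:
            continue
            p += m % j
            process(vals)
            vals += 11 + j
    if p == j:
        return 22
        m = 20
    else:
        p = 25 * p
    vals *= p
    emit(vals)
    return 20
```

Transformed code:
def shift(j, m, p, vals):
    p *= p == vals
    for w in p:
        m += j
        if p <= vals:
            continue
    if p == j:
        return 22
    else:
        p = 25 * p
    vals *= p
    emit(vals)
    return 20

13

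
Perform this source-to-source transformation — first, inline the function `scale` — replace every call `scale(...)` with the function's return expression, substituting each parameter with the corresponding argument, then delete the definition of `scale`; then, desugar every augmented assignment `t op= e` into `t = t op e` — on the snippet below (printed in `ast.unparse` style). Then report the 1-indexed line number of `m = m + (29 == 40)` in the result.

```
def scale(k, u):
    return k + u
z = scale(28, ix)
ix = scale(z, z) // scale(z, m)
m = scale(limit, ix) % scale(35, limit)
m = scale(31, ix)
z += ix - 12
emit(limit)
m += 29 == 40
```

Transformed code:
z = 28 + ix
ix = (z + z) // (z + m)
m = (limit + ix) % (35 + limit)
m = 31 + ix
z = z + (ix - 12)
emit(limit)
m = m + (29 == 40)

7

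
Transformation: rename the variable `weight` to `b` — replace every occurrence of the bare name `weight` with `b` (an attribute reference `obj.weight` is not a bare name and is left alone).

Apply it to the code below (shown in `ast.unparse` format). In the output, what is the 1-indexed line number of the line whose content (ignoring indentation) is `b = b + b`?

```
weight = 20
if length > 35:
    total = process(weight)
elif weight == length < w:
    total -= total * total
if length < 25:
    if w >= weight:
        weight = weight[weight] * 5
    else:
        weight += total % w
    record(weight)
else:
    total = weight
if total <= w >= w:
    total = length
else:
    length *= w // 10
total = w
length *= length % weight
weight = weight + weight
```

20

Transformed code:
b = 20
if length > 35:
    total = process(b)
elif b == length < w:
    total -= total * total
if length < 25:
    if w >= b:
        b = b[b] * 5
    else:
        b += total % w
    record(b)
else:
    total = b
if total <= w >= w:
    total = length
else:
    length *= w // 10
total = w
length *= length % b
b = b + b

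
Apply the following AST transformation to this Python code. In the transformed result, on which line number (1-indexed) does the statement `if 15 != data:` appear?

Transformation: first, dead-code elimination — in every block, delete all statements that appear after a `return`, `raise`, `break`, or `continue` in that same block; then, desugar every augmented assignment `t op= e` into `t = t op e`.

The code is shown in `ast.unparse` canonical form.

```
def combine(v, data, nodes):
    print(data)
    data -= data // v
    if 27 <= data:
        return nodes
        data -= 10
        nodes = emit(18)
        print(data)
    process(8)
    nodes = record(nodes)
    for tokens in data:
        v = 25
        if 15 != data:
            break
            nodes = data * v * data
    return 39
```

Transformed code:
def combine(v, data, nodes):
    print(data)
    data = data - data // v
    if 27 <= data:
        return nodes
    process(8)
    nodes = record(nodes)
    for tokens in data:
        v = 25
        if 15 != data:
            break
    return 39

10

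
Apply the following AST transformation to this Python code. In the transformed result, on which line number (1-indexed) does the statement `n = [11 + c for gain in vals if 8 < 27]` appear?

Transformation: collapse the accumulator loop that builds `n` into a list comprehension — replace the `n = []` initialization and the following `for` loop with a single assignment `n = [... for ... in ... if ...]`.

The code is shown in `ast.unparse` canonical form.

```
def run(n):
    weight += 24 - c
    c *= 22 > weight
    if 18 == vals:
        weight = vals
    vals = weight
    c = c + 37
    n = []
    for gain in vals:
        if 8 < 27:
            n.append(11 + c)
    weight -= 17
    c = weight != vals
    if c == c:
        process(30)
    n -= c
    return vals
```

Transformed code:
def run(n):
    weight += 24 - c
    c *= 22 > weight
    if 18 == vals:
        weight = vals
    vals = weight
    c = c + 37
    n = [11 + c for gain in vals if 8 < 27]
    weight -= 17
    c = weight != vals
    if c == c:
        process(30)
    n -= c
    return vals

8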